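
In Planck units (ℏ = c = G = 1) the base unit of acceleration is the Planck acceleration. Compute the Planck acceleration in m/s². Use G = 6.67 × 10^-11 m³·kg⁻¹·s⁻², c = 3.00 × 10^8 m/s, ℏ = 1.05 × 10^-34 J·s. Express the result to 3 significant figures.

5.59 × 10^51 m/s²

a_P = √(c⁷/(ℏG))
  = √(3.12 × 10^103)
  = 5.59 × 10^51 m/s²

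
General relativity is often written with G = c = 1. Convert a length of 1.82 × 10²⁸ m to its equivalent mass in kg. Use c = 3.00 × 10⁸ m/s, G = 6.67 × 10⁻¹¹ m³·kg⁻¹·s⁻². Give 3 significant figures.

Length → mass via c²/G.
1.82 × 10²⁸ m × (c²/G) = 2.46 × 10⁵⁵ kg

2.46 × 10⁵⁵ kg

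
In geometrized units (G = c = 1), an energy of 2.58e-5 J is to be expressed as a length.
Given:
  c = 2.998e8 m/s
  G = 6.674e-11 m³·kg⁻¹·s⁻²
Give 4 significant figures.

Energy → length via G/c⁴.
2.58e-5 J × (G/c⁴) = 2.131e-49 m

2.131e-49 m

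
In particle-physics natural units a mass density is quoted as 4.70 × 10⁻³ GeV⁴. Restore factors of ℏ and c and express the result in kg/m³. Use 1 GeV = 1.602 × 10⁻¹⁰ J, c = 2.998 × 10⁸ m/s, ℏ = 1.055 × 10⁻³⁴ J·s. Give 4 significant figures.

Mass density is [E]/(c²[L]³) = [E]⁴/(ℏ³c⁵).
1 GeV⁴ → 1/(ℏ³c⁵) × (1 GeV in J)⁴ = 2.316 × 10²⁰ kg/m³.
Result: 4.70 × 10⁻³ × 2.316 × 10²⁰ = 1.089 × 10¹⁸ kg/m³.

1.089 × 10¹⁸ kg/m³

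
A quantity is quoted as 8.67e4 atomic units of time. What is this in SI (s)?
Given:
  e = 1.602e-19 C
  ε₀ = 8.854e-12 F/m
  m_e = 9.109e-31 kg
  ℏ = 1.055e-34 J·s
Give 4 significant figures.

2.101e-12 s

One atomic unit of time: τ_au = (4πε₀)²ℏ³/(m_e e⁴) = 2.423e-17 s.
8.67e4 × 2.423e-17 s = 2.101e-12 s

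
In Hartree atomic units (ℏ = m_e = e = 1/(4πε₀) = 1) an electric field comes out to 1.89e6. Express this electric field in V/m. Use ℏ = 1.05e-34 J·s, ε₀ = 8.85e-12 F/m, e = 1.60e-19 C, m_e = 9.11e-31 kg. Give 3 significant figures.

9.84e17 V/m

One atomic unit of electric field: E_au = E_h/(e a₀) = m_e²e⁵/((4πε₀)³ℏ⁴) = 5.20e11 V/m.
1.89e6 × 5.20e11 V/m = 9.84e17 V/m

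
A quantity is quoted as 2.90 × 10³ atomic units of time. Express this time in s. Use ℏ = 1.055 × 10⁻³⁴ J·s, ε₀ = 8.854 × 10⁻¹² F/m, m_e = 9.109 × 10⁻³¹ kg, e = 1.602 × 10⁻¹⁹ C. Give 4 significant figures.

7.026 × 10⁻¹⁴ s

One atomic unit of time: τ_au = (4πε₀)²ℏ³/(m_e e⁴) = 2.423 × 10⁻¹⁷ s.
2.90 × 10³ × 2.423 × 10⁻¹⁷ s = 7.026 × 10⁻¹⁴ s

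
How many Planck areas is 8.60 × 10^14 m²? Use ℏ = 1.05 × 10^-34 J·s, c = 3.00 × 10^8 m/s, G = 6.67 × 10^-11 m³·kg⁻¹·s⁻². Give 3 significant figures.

Planck area: A_P = ℏG/c³ = 2.59 × 10^-70 m².
8.60 × 10^14 / 2.59 × 10^-70 = 3.32 × 10^84

3.32 × 10^84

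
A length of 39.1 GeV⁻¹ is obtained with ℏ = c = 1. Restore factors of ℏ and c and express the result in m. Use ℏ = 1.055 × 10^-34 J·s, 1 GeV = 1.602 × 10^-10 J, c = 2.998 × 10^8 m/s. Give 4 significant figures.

A length is [E]⁻¹ in ℏ=c=1; restore one factor of ℏc.
1 GeV⁻¹ → ℏc × (1 GeV in J)⁻¹ = 1.974 × 10^-16 m.
Result: 39.1 × 1.974 × 10^-16 = 7.720 × 10^-15 m.

7.720 × 10^-15 m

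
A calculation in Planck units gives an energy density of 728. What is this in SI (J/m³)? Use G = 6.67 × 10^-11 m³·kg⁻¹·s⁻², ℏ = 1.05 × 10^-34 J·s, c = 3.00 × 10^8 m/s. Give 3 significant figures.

3.41 × 10^116 J/m³

One Planck energy density: u_P = c⁷/(ℏG²) = 4.68 × 10^113 J/m³.
728 × 4.68 × 10^113 J/m³ = 3.41 × 10^116 J/m³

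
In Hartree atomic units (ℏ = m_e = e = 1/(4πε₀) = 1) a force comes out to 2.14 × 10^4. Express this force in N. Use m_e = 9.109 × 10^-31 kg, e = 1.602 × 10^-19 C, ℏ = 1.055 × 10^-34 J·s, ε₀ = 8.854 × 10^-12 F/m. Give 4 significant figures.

1.759 × 10^-3 N

One atomic unit of force: F_au = E_h/a₀ = m_e²e⁶/((4πε₀)³ℏ⁴) = 8.220 × 10^-8 N.
2.14 × 10^4 × 8.220 × 10^-8 N = 1.759 × 10^-3 N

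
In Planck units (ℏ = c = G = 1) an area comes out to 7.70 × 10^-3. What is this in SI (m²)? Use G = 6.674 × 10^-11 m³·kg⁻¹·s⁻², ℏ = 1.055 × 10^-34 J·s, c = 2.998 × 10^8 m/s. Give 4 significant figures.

2.012 × 10^-72 m²

One Planck area: A_P = ℏG/c³ = 2.613 × 10^-70 m².
7.70 × 10^-3 × 2.613 × 10^-70 m² = 2.012 × 10^-72 m²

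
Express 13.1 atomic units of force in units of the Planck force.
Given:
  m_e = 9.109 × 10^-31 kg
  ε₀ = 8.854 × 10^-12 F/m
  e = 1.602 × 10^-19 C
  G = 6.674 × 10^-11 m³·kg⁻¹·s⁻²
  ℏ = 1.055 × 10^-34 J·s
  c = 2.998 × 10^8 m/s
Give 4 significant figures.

8.896 × 10^-51

atomic unit of force: F_au = E_h/a₀ = m_e²e⁶/((4πε₀)³ℏ⁴) = 8.220 × 10^-8 N
Planck force: F_P = c⁴/G = 1.210 × 10^44 N
13.1 × 8.220 × 10^-8 / 1.210 × 10^44 = 8.896 × 10^-51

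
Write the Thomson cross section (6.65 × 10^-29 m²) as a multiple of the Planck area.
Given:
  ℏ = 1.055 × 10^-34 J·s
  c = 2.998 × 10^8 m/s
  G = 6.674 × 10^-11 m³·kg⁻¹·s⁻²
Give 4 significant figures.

2.545 × 10^41

Planck area: A_P = ℏG/c³ = 2.613 × 10^-70 m².
6.65 × 10^-29 / 2.613 × 10^-70 = 2.545 × 10^41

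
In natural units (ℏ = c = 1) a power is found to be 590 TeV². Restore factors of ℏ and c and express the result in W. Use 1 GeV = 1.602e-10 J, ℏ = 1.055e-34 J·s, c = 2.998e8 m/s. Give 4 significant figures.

Power is [E]/[T] = [E]²/ℏ.
1 GeV² → 1/ℏ × (1 GeV in J)² = 2.433e14 W.
Convert the energy scale: 590 TeV² = 5.90e8 GeV².
Result: 5.90e8 × 2.433e14 = 1.435e23 W.

1.435e23 W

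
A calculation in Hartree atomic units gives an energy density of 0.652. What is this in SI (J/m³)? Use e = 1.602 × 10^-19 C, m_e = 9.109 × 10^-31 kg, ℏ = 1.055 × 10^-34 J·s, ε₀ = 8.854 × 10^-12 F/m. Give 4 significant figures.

One atomic unit of energy density: u_au = E_h/a₀³ = m_e⁴e¹⁰/((4πε₀)⁵ℏ⁸) = 2.929 × 10^13 J/m³.
0.652 × 2.929 × 10^13 J/m³ = 1.910 × 10^13 J/m³

1.910 × 10^13 J/m³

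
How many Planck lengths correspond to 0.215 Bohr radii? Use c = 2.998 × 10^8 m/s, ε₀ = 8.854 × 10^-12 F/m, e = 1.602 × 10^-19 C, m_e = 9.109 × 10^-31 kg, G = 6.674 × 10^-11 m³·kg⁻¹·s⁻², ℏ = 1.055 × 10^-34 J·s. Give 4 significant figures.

7.046 × 10^23

Bohr radius: a₀ = 4πε₀ℏ²/(m_e e²) = 5.297 × 10^-11 m
Planck length: ℓ_P = √(ℏG/c³) = 1.616 × 10^-35 m
0.215 × 5.297 × 10^-11 / 1.616 × 10^-35 = 7.046 × 10^23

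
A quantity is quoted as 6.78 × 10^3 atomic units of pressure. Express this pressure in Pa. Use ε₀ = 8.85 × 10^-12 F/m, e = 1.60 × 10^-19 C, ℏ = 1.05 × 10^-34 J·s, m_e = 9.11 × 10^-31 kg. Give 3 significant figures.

One atomic unit of pressure: P_au = E_h/a₀³ = m_e⁴e¹⁰/((4πε₀)⁵ℏ⁸) = 3.01 × 10^13 Pa.
6.78 × 10^3 × 3.01 × 10^13 Pa = 2.04 × 10^17 Pa

2.04 × 10^17 Pa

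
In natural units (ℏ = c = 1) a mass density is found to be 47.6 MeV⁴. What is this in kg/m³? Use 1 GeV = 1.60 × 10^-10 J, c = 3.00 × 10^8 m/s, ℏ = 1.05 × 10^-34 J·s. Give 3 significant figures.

1.11 × 10^10 kg/m³

Mass density is [E]/(c²[L]³) = [E]⁴/(ℏ³c⁵).
1 GeV⁴ → 1/(ℏ³c⁵) × (1 GeV in J)⁴ = 2.33 × 10^20 kg/m³.
Convert the energy scale: 47.6 MeV⁴ = 4.76 × 10^-11 GeV⁴.
Result: 4.76 × 10^-11 × 2.33 × 10^20 = 1.11 × 10^10 kg/m³.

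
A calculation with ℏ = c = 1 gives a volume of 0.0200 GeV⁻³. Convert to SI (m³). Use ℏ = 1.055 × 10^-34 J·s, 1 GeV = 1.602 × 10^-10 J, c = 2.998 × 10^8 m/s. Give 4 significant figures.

1.539 × 10^-49 m³

Volume is [L]³ = [E]⁻³·(ℏc)³.
1 GeV⁻³ → (ℏc)³ × (1 GeV in J)⁻³ = 7.696 × 10^-48 m³.
Result: 0.0200 × 7.696 × 10^-48 = 1.539 × 10^-49 m³.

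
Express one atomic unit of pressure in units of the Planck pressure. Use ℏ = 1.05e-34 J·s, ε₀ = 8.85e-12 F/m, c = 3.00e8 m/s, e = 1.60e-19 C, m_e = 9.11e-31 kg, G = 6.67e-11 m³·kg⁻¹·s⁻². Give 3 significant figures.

6.44e-101

atomic unit of pressure: P_au = E_h/a₀³ = m_e⁴e¹⁰/((4πε₀)⁵ℏ⁸) = 3.01e13 Pa
Planck pressure: p_P = c⁷/(ℏG²) = 4.68e113 Pa
ratio = 3.01e13 / 4.68e113 = 6.44e-101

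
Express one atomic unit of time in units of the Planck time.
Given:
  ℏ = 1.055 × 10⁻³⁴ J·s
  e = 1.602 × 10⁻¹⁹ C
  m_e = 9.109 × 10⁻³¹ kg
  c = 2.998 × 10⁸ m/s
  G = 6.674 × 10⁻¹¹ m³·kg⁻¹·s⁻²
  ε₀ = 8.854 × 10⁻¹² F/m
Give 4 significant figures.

atomic unit of time: τ_au = (4πε₀)²ℏ³/(m_e e⁴) = 2.423 × 10⁻¹⁷ s
Planck time: t_P = √(ℏG/c⁵) = 5.392 × 10⁻⁴⁴ s
ratio = 2.423 × 10⁻¹⁷ / 5.392 × 10⁻⁴⁴ = 4.494 × 10²⁶

4.494 × 10²⁶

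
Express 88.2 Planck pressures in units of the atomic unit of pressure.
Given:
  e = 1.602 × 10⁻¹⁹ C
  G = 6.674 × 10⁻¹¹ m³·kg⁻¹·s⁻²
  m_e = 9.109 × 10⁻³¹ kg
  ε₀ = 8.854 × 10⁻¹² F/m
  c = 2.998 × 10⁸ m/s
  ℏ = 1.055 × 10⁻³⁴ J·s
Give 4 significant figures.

Planck pressure: p_P = c⁷/(ℏG²) = 4.632 × 10¹¹³ Pa
atomic unit of pressure: P_au = E_h/a₀³ = m_e⁴e¹⁰/((4πε₀)⁵ℏ⁸) = 2.929 × 10¹³ Pa
88.2 × 4.632 × 10¹¹³ / 2.929 × 10¹³ = 1.395 × 10¹⁰²

1.395 × 10¹⁰²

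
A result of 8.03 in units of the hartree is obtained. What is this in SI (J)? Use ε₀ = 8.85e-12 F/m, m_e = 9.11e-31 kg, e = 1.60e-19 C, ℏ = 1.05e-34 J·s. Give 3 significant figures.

One hartree: E_h = m_e e⁴/(4πε₀ℏ)² = 4.38e-18 J.
8.03 × 4.38e-18 J = 3.52e-17 J

3.52e-17 J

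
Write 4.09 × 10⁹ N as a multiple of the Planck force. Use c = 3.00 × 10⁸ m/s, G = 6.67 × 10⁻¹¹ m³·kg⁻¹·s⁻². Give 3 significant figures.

Planck force: F_P = c⁴/G = 1.21 × 10⁴⁴ N.
4.09 × 10⁹ / 1.21 × 10⁴⁴ = 3.37 × 10⁻³⁵

3.37 × 10⁻³⁵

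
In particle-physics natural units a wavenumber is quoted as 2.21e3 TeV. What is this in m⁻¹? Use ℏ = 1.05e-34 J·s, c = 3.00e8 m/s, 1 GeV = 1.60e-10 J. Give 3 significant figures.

Inverse length is [E]/(ℏc).
1 GeV → 1/(ℏc) × (1 GeV in J) = 5.08e15 m⁻¹.
Convert the energy scale: 2.21e3 TeV = 2.21e6 GeV.
Result: 2.21e6 × 5.08e15 = 1.12e22 m⁻¹.

1.12e22 m⁻¹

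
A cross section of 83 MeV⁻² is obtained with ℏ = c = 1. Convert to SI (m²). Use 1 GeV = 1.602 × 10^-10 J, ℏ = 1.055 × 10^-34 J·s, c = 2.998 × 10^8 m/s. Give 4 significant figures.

3.235 × 10^-24 m²

Area is [L]² = [E]⁻²·(ℏc)²; restore (ℏc)².
1 GeV⁻² → (ℏc)² × (1 GeV in J)⁻² = 3.898 × 10^-32 m².
Convert the energy scale: 83 MeV⁻² = 8.30 × 10^7 GeV⁻².
Result: 8.30 × 10^7 × 3.898 × 10^-32 = 3.235 × 10^-24 m².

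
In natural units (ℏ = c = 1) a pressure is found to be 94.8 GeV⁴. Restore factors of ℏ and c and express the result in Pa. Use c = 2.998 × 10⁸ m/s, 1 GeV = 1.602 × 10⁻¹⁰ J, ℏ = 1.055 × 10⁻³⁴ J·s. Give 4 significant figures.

Pressure is [E]/[L]³ = [E]⁴/(ℏc)³.
1 GeV⁴ → 1/(ℏc)³ × (1 GeV in J)⁴ = 2.082 × 10³⁷ Pa.
Result: 94.8 × 2.082 × 10³⁷ = 1.973 × 10³⁹ Pa.

1.973 × 10³⁹ Pa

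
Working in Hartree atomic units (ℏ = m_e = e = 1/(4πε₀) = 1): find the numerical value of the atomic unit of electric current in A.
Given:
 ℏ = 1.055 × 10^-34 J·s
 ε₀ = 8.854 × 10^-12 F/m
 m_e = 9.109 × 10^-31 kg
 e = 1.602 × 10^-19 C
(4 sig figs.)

6.612 × 10^-3 A

From ℏ = m_e = e = 1/(4πε₀) = 1 the current scale is I_au = e E_h/ℏ = m_e e⁵/((4πε₀)²ℏ³).
E_h = 4.354 × 10^-18 J
e·E_h/ℏ = 6.612 × 10^-3 A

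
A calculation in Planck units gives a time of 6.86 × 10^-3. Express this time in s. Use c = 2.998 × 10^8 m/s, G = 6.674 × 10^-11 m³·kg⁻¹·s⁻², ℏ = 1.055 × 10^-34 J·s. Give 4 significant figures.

One Planck time: t_P = √(ℏG/c⁵) = 5.392 × 10^-44 s.
6.86 × 10^-3 × 5.392 × 10^-44 s = 3.699 × 10^-46 s

3.699 × 10^-46 s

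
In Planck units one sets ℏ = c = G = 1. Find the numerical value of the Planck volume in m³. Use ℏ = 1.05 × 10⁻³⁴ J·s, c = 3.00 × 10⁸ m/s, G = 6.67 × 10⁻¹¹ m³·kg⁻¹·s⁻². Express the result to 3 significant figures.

V_P = (ℏG/c³)^(3/2)
  = √(1.75 × 10⁻²⁰⁹)
  = 4.18 × 10⁻¹⁰⁵ m³

4.18 × 10⁻¹⁰⁵ m³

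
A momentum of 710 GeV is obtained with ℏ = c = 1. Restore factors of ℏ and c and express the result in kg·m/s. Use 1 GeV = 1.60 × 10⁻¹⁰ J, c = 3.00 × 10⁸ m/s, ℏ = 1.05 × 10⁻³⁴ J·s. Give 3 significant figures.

3.79 × 10⁻¹⁶ kg·m/s

Momentum is [E]/c; divide by c.
1 GeV → 1/c × (1 GeV in J) = 5.33 × 10⁻¹⁹ kg·m/s.
Result: 710 × 5.33 × 10⁻¹⁹ = 3.79 × 10⁻¹⁶ kg·m/s.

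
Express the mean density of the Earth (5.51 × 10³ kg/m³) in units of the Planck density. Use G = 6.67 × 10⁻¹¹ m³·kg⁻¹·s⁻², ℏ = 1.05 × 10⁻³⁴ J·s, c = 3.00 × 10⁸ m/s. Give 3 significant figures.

1.06 × 10⁻⁹³

Planck density: ρ_P = c⁵/(ℏG²) = 5.20 × 10⁹⁶ kg/m³.
5.51 × 10³ / 5.20 × 10⁹⁶ = 1.06 × 10⁻⁹³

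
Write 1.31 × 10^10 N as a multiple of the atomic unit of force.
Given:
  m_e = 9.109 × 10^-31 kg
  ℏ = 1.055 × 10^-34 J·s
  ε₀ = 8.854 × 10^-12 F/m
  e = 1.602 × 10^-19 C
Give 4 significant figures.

1.594 × 10^17

atomic unit of force: F_au = E_h/a₀ = m_e²e⁶/((4πε₀)³ℏ⁴) = 8.220 × 10^-8 N.
1.31 × 10^10 / 8.220 × 10^-8 = 1.594 × 10^17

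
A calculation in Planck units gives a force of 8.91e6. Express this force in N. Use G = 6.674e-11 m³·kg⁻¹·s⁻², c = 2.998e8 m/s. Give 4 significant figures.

1.078e51 N

One Planck force: F_P = c⁴/G = 1.210e44 N.
8.91e6 × 1.210e44 N = 1.078e51 N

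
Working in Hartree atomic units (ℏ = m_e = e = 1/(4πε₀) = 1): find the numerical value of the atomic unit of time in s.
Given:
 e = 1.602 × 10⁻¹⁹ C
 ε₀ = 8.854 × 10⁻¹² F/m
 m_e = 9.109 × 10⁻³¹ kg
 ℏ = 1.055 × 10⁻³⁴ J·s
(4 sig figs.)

2.423 × 10⁻¹⁷ s

The unique combination of the constants set to 1 with dimensions of time is τ_au = (4πε₀)²ℏ³/(m_e e⁴).
E_h = 4.354 × 10⁻¹⁸ J
ℏ/E_h = 2.423 × 10⁻¹⁷ s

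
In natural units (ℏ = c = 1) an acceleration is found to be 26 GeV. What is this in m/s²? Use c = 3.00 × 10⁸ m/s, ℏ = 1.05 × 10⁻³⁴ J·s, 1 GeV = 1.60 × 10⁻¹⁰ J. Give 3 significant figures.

Acceleration is [L]/[T]² = c·[E]/ℏ.
1 GeV → c/ℏ × (1 GeV in J) = 4.57 × 10³² m/s².
Result: 26 × 4.57 × 10³² = 1.19 × 10³⁴ m/s².

1.19 × 10³⁴ m/s²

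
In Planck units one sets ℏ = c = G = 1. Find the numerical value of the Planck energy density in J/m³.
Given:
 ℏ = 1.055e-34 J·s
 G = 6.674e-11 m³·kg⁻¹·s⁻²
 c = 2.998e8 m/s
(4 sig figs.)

u_P = c⁷/(ℏG²)
  = 2.177e59 / 4.699e-55
  = 4.632e113 J/m³

4.632e113 J/m³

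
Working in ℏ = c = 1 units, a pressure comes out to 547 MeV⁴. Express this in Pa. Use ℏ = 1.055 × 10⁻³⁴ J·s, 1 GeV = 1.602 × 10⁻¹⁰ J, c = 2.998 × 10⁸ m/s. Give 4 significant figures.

Pressure is [E]/[L]³ = [E]⁴/(ℏc)³.
1 GeV⁴ → 1/(ℏc)³ × (1 GeV in J)⁴ = 2.082 × 10³⁷ Pa.
Convert the energy scale: 547 MeV⁴ = 5.47 × 10⁻¹⁰ GeV⁴.
Result: 5.47 × 10⁻¹⁰ × 2.082 × 10³⁷ = 1.139 × 10²⁸ Pa.

1.139 × 10²⁸ Pa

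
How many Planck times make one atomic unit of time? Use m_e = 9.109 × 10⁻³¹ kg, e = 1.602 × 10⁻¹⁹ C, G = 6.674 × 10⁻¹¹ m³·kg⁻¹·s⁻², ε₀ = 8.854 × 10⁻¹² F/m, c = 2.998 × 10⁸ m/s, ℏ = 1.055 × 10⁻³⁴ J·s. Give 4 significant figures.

atomic unit of time: τ_au = (4πε₀)²ℏ³/(m_e e⁴) = 2.423 × 10⁻¹⁷ s
Planck time: t_P = √(ℏG/c⁵) = 5.392 × 10⁻⁴⁴ s
ratio = 2.423 × 10⁻¹⁷ / 5.392 × 10⁻⁴⁴ = 4.494 × 10²⁶

4.494 × 10²⁶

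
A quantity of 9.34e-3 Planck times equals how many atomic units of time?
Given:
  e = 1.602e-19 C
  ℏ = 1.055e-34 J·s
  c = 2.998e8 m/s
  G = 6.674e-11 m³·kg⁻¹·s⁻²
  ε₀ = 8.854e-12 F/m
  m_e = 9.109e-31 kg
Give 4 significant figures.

Planck time: t_P = √(ℏG/c⁵) = 5.392e-44 s
atomic unit of time: τ_au = (4πε₀)²ℏ³/(m_e e⁴) = 2.423e-17 s
9.34e-3 × 5.392e-44 / 2.423e-17 = 2.079e-29

2.079e-29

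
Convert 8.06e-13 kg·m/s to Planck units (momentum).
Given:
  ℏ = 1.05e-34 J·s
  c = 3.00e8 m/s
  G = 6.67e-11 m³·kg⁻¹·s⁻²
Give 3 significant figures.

Planck momentum: p_P = √(ℏc³/G) = 6.52 kg·m/s.
8.06e-13 / 6.52 = 1.24e-13

1.24e-13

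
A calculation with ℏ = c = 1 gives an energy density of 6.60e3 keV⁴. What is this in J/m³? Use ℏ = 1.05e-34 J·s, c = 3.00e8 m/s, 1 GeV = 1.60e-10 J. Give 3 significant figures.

1.38e17 J/m³

[E]/[L]³ = [E]⁴/(ℏc)³; restore (ℏc)⁻³.
1 GeV⁴ → 1/(ℏc)³ × (1 GeV in J)⁴ = 2.10e37 J/m³.
Convert the energy scale: 6.60e3 keV⁴ = 6.60e-21 GeV⁴.
Result: 6.60e-21 × 2.10e37 = 1.38e17 J/m³.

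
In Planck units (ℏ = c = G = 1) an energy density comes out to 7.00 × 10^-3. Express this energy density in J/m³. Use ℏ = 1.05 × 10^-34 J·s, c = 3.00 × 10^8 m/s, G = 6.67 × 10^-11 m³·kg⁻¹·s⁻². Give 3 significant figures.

3.28 × 10^111 J/m³

One Planck energy density: u_P = c⁷/(ℏG²) = 4.68 × 10^113 J/m³.
7.00 × 10^-3 × 4.68 × 10^113 J/m³ = 3.28 × 10^111 J/m³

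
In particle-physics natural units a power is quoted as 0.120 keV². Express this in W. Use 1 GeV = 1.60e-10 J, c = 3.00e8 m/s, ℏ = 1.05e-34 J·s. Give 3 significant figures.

Power is [E]/[T] = [E]²/ℏ.
1 GeV² → 1/ℏ × (1 GeV in J)² = 2.44e14 W.
Convert the energy scale: 0.120 keV² = 1.20e-13 GeV².
Result: 1.20e-13 × 2.44e14 = 29.3 W.

29.3 W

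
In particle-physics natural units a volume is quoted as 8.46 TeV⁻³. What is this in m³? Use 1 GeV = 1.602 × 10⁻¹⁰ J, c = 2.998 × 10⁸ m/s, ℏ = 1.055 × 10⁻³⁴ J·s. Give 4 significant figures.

Volume is [L]³ = [E]⁻³·(ℏc)³.
1 GeV⁻³ → (ℏc)³ × (1 GeV in J)⁻³ = 7.696 × 10⁻⁴⁸ m³.
Convert the energy scale: 8.46 TeV⁻³ = 8.46 × 10⁻⁹ GeV⁻³.
Result: 8.46 × 10⁻⁹ × 7.696 × 10⁻⁴⁸ = 6.511 × 10⁻⁵⁶ m³.

6.511 × 10⁻⁵⁶ m³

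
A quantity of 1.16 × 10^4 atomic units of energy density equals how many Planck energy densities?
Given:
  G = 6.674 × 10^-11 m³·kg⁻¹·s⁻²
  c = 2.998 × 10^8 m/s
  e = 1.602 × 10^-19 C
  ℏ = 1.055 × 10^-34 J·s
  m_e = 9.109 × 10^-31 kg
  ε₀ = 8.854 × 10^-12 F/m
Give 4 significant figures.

7.335 × 10^-97

atomic unit of energy density: u_au = E_h/a₀³ = m_e⁴e¹⁰/((4πε₀)⁵ℏ⁸) = 2.929 × 10^13 J/m³
Planck energy density: u_P = c⁷/(ℏG²) = 4.632 × 10^113 J/m³
1.16 × 10^4 × 2.929 × 10^13 / 4.632 × 10^113 = 7.335 × 10^-97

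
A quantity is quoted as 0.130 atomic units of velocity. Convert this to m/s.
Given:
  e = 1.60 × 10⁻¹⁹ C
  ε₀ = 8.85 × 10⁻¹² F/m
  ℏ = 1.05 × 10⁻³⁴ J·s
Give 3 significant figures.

2.85 × 10⁵ m/s

One atomic unit of velocity: v_au = e²/(4πε₀ℏ) = 2.19 × 10⁶ m/s.
0.130 × 2.19 × 10⁶ m/s = 2.85 × 10⁵ m/s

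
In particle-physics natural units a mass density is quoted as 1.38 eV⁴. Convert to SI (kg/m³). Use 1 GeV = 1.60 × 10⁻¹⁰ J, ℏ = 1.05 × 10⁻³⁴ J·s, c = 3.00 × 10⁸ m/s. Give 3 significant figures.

3.22 × 10⁻¹⁶ kg/m³

Mass density is [E]/(c²[L]³) = [E]⁴/(ℏ³c⁵).
1 GeV⁴ → 1/(ℏ³c⁵) × (1 GeV in J)⁴ = 2.33 × 10²⁰ kg/m³.
Convert the energy scale: 1.38 eV⁴ = 1.38 × 10⁻³⁶ GeV⁴.
Result: 1.38 × 10⁻³⁶ × 2.33 × 10²⁰ = 3.22 × 10⁻¹⁶ kg/m³.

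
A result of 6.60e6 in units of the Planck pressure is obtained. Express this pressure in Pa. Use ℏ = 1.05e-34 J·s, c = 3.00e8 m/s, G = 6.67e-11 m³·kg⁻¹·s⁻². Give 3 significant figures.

One Planck pressure: p_P = c⁷/(ℏG²) = 4.68e113 Pa.
6.60e6 × 4.68e113 Pa = 3.09e120 Pa

3.09e120 Pa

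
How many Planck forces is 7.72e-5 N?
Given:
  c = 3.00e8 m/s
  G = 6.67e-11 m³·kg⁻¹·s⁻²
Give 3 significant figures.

Planck force: F_P = c⁴/G = 1.21e44 N.
7.72e-5 / 1.21e44 = 6.36e-49

6.36e-49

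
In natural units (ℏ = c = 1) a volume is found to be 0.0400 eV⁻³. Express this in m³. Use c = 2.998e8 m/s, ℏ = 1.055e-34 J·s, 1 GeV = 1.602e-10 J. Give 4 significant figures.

3.078e-22 m³

Volume is [L]³ = [E]⁻³·(ℏc)³.
1 GeV⁻³ → (ℏc)³ × (1 GeV in J)⁻³ = 7.696e-48 m³.
Convert the energy scale: 0.0400 eV⁻³ = 4.00e25 GeV⁻³.
Result: 4.00e25 × 7.696e-48 = 3.078e-22 m³.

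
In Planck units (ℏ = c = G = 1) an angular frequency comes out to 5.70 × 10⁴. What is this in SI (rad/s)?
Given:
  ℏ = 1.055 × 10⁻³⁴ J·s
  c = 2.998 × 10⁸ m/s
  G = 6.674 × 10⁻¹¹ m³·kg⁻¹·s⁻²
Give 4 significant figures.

One Planck angular frequency: ω_P = √(c⁵/(ℏG)) = 1.855 × 10⁴³ rad/s.
5.70 × 10⁴ × 1.855 × 10⁴³ rad/s = 1.057 × 10⁴⁸ rad/s

1.057 × 10⁴⁸ rad/s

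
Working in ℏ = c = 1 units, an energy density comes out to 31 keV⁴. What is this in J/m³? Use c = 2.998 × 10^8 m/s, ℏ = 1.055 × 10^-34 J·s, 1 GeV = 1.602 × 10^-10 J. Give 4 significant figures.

[E]/[L]³ = [E]⁴/(ℏc)³; restore (ℏc)⁻³.
1 GeV⁴ → 1/(ℏc)³ × (1 GeV in J)⁴ = 2.082 × 10^37 J/m³.
Convert the energy scale: 31 keV⁴ = 3.10 × 10^-23 GeV⁴.
Result: 3.10 × 10^-23 × 2.082 × 10^37 = 6.453 × 10^14 J/m³.

6.453 × 10^14 J/m³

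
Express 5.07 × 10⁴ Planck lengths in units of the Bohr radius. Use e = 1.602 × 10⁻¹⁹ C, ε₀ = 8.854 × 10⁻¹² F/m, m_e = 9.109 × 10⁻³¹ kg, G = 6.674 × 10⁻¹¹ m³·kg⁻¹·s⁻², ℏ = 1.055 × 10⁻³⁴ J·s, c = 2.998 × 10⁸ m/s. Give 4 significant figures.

Planck length: ℓ_P = √(ℏG/c³) = 1.616 × 10⁻³⁵ m
Bohr radius: a₀ = 4πε₀ℏ²/(m_e e²) = 5.297 × 10⁻¹¹ m
5.07 × 10⁴ × 1.616 × 10⁻³⁵ / 5.297 × 10⁻¹¹ = 1.547 × 10⁻²⁰

1.547 × 10⁻²⁰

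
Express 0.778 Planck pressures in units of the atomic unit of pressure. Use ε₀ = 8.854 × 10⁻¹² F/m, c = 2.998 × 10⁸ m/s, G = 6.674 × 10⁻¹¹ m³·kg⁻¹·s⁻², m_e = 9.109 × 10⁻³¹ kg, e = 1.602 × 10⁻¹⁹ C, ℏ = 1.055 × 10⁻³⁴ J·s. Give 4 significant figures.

Planck pressure: p_P = c⁷/(ℏG²) = 4.632 × 10¹¹³ Pa
atomic unit of pressure: P_au = E_h/a₀³ = m_e⁴e¹⁰/((4πε₀)⁵ℏ⁸) = 2.929 × 10¹³ Pa
0.778 × 4.632 × 10¹¹³ / 2.929 × 10¹³ = 1.230 × 10¹⁰⁰

1.230 × 10¹⁰⁰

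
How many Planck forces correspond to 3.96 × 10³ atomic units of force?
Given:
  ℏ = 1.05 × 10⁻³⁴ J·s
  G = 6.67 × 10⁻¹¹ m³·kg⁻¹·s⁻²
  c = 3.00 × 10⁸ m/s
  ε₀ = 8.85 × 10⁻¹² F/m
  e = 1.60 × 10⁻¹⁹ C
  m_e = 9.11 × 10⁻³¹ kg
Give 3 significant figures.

atomic unit of force: F_au = E_h/a₀ = m_e²e⁶/((4πε₀)³ℏ⁴) = 8.33 × 10⁻⁸ N
Planck force: F_P = c⁴/G = 1.21 × 10⁴⁴ N
3.96 × 10³ × 8.33 × 10⁻⁸ / 1.21 × 10⁴⁴ = 2.72 × 10⁻⁴⁸

2.72 × 10⁻⁴⁸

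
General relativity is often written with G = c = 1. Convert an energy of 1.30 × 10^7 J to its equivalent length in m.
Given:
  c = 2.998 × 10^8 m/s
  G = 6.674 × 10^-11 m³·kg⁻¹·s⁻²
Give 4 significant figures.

Energy → length via G/c⁴.
1.30 × 10^7 J × (G/c⁴) = 1.074 × 10^-37 m

1.074 × 10^-37 m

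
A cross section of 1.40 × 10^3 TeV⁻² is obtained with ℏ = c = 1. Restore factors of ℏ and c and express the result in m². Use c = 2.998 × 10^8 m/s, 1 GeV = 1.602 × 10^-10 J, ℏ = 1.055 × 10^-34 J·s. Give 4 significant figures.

5.457 × 10^-35 m²

Area is [L]² = [E]⁻²·(ℏc)²; restore (ℏc)².
1 GeV⁻² → (ℏc)² × (1 GeV in J)⁻² = 3.898 × 10^-32 m².
Convert the energy scale: 1.40 × 10^3 TeV⁻² = 1.40 × 10^-3 GeV⁻².
Result: 1.40 × 10^-3 × 3.898 × 10^-32 = 5.457 × 10^-35 m².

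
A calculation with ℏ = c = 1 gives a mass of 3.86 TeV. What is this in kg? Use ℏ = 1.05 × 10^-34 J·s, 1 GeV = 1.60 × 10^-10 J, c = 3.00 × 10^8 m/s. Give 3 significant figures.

Mass is [E]/c²; divide by c².
1 GeV → 1/c² × (1 GeV in J) = 1.78 × 10^-27 kg.
Convert the energy scale: 3.86 TeV = 3.86 × 10^3 GeV.
Result: 3.86 × 10^3 × 1.78 × 10^-27 = 6.86 × 10^-24 kg.

6.86 × 10^-24 kg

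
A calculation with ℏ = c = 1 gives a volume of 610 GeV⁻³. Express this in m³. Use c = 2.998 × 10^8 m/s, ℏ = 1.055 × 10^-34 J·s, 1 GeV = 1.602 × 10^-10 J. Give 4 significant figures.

4.695 × 10^-45 m³

Volume is [L]³ = [E]⁻³·(ℏc)³.
1 GeV⁻³ → (ℏc)³ × (1 GeV in J)⁻³ = 7.696 × 10^-48 m³.
Result: 610 × 7.696 × 10^-48 = 4.695 × 10^-45 m³.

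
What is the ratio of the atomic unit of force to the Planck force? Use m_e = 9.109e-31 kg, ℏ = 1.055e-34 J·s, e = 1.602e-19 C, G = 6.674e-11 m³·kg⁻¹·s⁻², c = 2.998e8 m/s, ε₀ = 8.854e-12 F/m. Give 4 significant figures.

6.791e-52

atomic unit of force: F_au = E_h/a₀ = m_e²e⁶/((4πε₀)³ℏ⁴) = 8.220e-8 N
Planck force: F_P = c⁴/G = 1.210e44 N
ratio = 8.220e-8 / 1.210e44 = 6.791e-52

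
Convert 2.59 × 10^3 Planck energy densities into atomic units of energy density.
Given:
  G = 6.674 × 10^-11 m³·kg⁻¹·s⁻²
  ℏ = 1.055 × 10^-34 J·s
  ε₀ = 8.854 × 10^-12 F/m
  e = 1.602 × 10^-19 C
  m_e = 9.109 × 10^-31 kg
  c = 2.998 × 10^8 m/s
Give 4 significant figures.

Planck energy density: u_P = c⁷/(ℏG²) = 4.632 × 10^113 J/m³
atomic unit of energy density: u_au = E_h/a₀³ = m_e⁴e¹⁰/((4πε₀)⁵ℏ⁸) = 2.929 × 10^13 J/m³
2.59 × 10^3 × 4.632 × 10^113 / 2.929 × 10^13 = 4.096 × 10^103

4.096 × 10^103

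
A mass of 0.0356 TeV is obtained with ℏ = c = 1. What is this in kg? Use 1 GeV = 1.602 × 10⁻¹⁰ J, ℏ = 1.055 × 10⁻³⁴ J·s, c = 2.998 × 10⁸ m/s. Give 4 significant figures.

Mass is [E]/c²; divide by c².
1 GeV → 1/c² × (1 GeV in J) = 1.782 × 10⁻²⁷ kg.
Convert the energy scale: 0.0356 TeV = 35.6 GeV.
Result: 35.6 × 1.782 × 10⁻²⁷ = 6.345 × 10⁻²⁶ kg.

6.345 × 10⁻²⁶ kg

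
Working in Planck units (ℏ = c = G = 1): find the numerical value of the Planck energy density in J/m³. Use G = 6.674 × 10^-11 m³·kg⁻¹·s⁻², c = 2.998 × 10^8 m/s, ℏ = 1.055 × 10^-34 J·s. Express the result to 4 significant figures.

4.632 × 10^113 J/m³

Dimensional analysis gives u_P = c⁷/(ℏG²).
  = 2.177 × 10^59 / 4.699 × 10^-55
  = 4.632 × 10^113 J/m³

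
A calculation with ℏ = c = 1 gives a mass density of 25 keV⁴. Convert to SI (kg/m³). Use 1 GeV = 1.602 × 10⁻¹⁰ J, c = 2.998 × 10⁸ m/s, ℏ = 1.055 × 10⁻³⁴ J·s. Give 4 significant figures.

5.790 × 10⁻³ kg/m³

Mass density is [E]/(c²[L]³) = [E]⁴/(ℏ³c⁵).
1 GeV⁴ → 1/(ℏ³c⁵) × (1 GeV in J)⁴ = 2.316 × 10²⁰ kg/m³.
Convert the energy scale: 25 keV⁴ = 2.50 × 10⁻²³ GeV⁴.
Result: 2.50 × 10⁻²³ × 2.316 × 10²⁰ = 5.790 × 10⁻³ kg/m³.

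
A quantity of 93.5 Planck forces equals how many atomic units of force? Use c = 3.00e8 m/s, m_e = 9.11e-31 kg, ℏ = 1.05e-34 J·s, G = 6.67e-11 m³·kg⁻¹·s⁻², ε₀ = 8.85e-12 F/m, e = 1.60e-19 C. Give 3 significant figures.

1.36e53

Planck force: F_P = c⁴/G = 1.21e44 N
atomic unit of force: F_au = E_h/a₀ = m_e²e⁶/((4πε₀)³ℏ⁴) = 8.33e-8 N
93.5 × 1.21e44 / 8.33e-8 = 1.36e53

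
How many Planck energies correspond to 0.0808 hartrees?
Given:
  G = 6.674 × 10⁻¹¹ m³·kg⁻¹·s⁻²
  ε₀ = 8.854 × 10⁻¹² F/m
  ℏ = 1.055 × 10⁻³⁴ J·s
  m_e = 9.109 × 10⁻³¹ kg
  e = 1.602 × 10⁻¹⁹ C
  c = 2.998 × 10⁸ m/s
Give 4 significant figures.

hartree: E_h = m_e e⁴/(4πε₀ℏ)² = 4.354 × 10⁻¹⁸ J
Planck energy: E_P = √(ℏc⁵/G) = 1.957 × 10⁹ J
0.0808 × 4.354 × 10⁻¹⁸ / 1.957 × 10⁹ = 1.798 × 10⁻²⁸

1.798 × 10⁻²⁸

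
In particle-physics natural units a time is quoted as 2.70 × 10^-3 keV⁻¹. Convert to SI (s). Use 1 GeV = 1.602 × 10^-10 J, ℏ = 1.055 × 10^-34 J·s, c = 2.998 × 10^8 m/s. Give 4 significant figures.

A time is [E]⁻¹ in ℏ=c=1; restore one factor of ℏ.
1 GeV⁻¹ → ℏ × (1 GeV in J)⁻¹ = 6.586 × 10^-25 s.
Convert the energy scale: 2.70 × 10^-3 keV⁻¹ = 2.70 × 10^3 GeV⁻¹.
Result: 2.70 × 10^3 × 6.586 × 10^-25 = 1.778 × 10^-21 s.

1.778 × 10^-21 s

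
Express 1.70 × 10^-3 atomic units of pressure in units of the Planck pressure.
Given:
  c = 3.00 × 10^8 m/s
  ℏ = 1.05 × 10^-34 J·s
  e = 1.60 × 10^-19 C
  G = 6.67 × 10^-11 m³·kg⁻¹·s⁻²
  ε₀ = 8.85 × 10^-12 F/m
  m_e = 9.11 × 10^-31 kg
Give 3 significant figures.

1.09 × 10^-103

atomic unit of pressure: P_au = E_h/a₀³ = m_e⁴e¹⁰/((4πε₀)⁵ℏ⁸) = 3.01 × 10^13 Pa
Planck pressure: p_P = c⁷/(ℏG²) = 4.68 × 10^113 Pa
1.70 × 10^-3 × 3.01 × 10^13 / 4.68 × 10^113 = 1.09 × 10^-103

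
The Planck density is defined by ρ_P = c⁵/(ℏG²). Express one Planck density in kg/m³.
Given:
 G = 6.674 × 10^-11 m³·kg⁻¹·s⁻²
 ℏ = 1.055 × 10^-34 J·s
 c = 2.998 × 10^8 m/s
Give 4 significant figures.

ρ_P = c⁵/(ℏG²)
  = 2.422 × 10^42 / 4.699 × 10^-55
  = 5.154 × 10^96 kg/m³

5.154 × 10^96 kg/m³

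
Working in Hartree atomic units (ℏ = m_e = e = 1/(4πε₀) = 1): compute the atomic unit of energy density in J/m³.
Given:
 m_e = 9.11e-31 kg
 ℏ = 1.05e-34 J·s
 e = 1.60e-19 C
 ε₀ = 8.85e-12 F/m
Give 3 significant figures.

3.01e13 J/m³

Dimensional analysis gives u_au = E_h/a₀³ = m_e⁴e¹⁰/((4πε₀)⁵ℏ⁸).
E_h = 4.38e-18 J
a₀ = 5.26e-11 m
E_h/a₀³ = 3.01e13 J/m³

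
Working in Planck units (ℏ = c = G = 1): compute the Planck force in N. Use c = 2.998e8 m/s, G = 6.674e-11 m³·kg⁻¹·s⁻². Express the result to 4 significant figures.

1.210e44 N

Dimensional analysis gives F_P = c⁴/G.
  = 8.078e33 / 6.674e-11
  = 1.210e44 N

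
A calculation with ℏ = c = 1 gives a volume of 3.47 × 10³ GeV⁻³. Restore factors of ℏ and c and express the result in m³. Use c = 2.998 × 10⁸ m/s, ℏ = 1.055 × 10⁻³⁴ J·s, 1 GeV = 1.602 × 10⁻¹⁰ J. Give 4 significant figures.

Volume is [L]³ = [E]⁻³·(ℏc)³.
1 GeV⁻³ → (ℏc)³ × (1 GeV in J)⁻³ = 7.696 × 10⁻⁴⁸ m³.
Result: 3.47 × 10³ × 7.696 × 10⁻⁴⁸ = 2.671 × 10⁻⁴⁴ m³.

2.671 × 10⁻⁴⁴ m³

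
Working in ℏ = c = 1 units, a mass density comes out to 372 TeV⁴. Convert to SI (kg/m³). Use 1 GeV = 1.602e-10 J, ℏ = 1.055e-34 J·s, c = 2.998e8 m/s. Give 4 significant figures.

8.615e34 kg/m³

Mass density is [E]/(c²[L]³) = [E]⁴/(ℏ³c⁵).
1 GeV⁴ → 1/(ℏ³c⁵) × (1 GeV in J)⁴ = 2.316e20 kg/m³.
Convert the energy scale: 372 TeV⁴ = 3.72e14 GeV⁴.
Result: 3.72e14 × 2.316e20 = 8.615e34 kg/m³.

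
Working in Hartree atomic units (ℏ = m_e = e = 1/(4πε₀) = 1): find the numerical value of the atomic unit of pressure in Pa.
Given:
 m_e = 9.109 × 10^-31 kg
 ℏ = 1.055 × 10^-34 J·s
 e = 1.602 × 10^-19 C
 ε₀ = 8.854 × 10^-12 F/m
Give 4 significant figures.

2.929 × 10^13 Pa

The unique combination of the constants set to 1 with dimensions of pressure is P_au = E_h/a₀³ = m_e⁴e¹⁰/((4πε₀)⁵ℏ⁸).
E_h = 4.354 × 10^-18 J
a₀ = 5.297 × 10^-11 m
E_h/a₀³ = 2.929 × 10^13 Pa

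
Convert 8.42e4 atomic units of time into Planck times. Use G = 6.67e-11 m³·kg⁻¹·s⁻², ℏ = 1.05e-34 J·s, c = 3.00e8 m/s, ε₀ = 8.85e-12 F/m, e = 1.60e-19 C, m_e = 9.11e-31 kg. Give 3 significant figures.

atomic unit of time: τ_au = (4πε₀)²ℏ³/(m_e e⁴) = 2.40e-17 s
Planck time: t_P = √(ℏG/c⁵) = 5.37e-44 s
8.42e4 × 2.40e-17 / 5.37e-44 = 3.76e31

3.76e31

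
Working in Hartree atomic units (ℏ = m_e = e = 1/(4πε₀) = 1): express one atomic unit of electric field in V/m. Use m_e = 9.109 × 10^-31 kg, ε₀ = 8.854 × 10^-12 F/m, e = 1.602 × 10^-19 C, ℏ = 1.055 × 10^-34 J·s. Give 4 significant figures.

5.131 × 10^11 V/m

The unique combination of the constants set to 1 with dimensions of electric field is E_au = E_h/(e a₀) = m_e²e⁵/((4πε₀)³ℏ⁴).
E_h = 4.354 × 10^-18 J
a₀ = 5.297 × 10^-11 m
E_h/(e·a₀) = 5.131 × 10^11 V/m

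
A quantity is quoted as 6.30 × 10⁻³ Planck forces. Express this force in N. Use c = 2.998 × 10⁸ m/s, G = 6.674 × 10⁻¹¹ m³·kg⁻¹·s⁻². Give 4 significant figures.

7.626 × 10⁴¹ N

One Planck force: F_P = c⁴/G = 1.210 × 10⁴⁴ N.
6.30 × 10⁻³ × 1.210 × 10⁴⁴ N = 7.626 × 10⁴¹ N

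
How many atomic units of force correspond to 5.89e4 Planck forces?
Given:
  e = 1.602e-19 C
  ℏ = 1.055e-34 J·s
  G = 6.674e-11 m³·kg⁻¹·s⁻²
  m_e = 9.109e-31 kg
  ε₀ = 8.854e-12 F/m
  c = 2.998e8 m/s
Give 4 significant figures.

Planck force: F_P = c⁴/G = 1.210e44 N
atomic unit of force: F_au = E_h/a₀ = m_e²e⁶/((4πε₀)³ℏ⁴) = 8.220e-8 N
5.89e4 × 1.210e44 / 8.220e-8 = 8.674e55

8.674e55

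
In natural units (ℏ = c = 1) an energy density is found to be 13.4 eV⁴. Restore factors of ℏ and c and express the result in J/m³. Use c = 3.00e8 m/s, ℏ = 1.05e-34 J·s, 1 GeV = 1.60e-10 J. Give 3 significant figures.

281 J/m³

[E]/[L]³ = [E]⁴/(ℏc)³; restore (ℏc)⁻³.
1 GeV⁴ → 1/(ℏc)³ × (1 GeV in J)⁴ = 2.10e37 J/m³.
Convert the energy scale: 13.4 eV⁴ = 1.34e-35 GeV⁴.
Result: 1.34e-35 × 2.10e37 = 281 J/m³.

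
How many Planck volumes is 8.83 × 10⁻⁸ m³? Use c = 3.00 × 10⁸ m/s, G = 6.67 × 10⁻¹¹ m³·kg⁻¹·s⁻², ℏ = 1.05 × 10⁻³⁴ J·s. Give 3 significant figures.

2.11 × 10⁹⁷

Planck volume: V_P = (ℏG/c³)^(3/2) = 4.18 × 10⁻¹⁰⁵ m³.
8.83 × 10⁻⁸ / 4.18 × 10⁻¹⁰⁵ = 2.11 × 10⁹⁷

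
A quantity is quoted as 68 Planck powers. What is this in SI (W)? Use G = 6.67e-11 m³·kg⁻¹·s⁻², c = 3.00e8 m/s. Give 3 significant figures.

One Planck power: P_P = c⁵/G = 3.64e52 W.
68 × 3.64e52 W = 2.48e54 W

2.48e54 W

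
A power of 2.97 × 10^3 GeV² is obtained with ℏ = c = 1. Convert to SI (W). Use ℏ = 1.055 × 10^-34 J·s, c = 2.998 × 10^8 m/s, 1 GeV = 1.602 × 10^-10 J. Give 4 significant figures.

Power is [E]/[T] = [E]²/ℏ.
1 GeV² → 1/ℏ × (1 GeV in J)² = 2.433 × 10^14 W.
Result: 2.97 × 10^3 × 2.433 × 10^14 = 7.225 × 10^17 W.

7.225 × 10^17 W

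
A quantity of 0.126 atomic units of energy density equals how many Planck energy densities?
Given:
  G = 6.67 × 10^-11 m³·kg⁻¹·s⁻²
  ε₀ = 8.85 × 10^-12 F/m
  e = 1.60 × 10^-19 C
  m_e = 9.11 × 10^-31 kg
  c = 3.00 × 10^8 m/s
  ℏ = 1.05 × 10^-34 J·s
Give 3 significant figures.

atomic unit of energy density: u_au = E_h/a₀³ = m_e⁴e¹⁰/((4πε₀)⁵ℏ⁸) = 3.01 × 10^13 J/m³
Planck energy density: u_P = c⁷/(ℏG²) = 4.68 × 10^113 J/m³
0.126 × 3.01 × 10^13 / 4.68 × 10^113 = 8.11 × 10^-102

8.11 × 10^-102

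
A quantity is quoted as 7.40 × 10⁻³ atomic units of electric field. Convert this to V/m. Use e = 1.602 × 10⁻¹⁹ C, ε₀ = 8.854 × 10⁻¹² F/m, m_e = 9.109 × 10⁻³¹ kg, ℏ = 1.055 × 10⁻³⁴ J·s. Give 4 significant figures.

3.797 × 10⁹ V/m

One atomic unit of electric field: E_au = E_h/(e a₀) = m_e²e⁵/((4πε₀)³ℏ⁴) = 5.131 × 10¹¹ V/m.
7.40 × 10⁻³ × 5.131 × 10¹¹ V/m = 3.797 × 10⁹ V/m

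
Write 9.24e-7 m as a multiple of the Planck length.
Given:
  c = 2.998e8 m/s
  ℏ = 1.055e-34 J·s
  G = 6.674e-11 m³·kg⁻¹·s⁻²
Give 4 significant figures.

5.716e28

Planck length: ℓ_P = √(ℏG/c³) = 1.616e-35 m.
9.24e-7 / 1.616e-35 = 5.716e28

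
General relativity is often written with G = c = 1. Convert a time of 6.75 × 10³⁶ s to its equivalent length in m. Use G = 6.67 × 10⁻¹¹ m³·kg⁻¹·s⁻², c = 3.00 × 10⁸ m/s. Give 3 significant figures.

2.02 × 10⁴⁵ m

Time → length via c.
6.75 × 10³⁶ s × (c) = 2.02 × 10⁴⁵ m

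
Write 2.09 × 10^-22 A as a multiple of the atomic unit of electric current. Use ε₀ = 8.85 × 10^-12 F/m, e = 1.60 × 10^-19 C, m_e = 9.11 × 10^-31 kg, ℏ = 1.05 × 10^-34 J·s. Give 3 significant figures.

atomic unit of electric current: I_au = e E_h/ℏ = m_e e⁵/((4πε₀)²ℏ³) = 6.67 × 10^-3 A.
2.09 × 10^-22 / 6.67 × 10^-3 = 3.13 × 10^-20

3.13 × 10^-20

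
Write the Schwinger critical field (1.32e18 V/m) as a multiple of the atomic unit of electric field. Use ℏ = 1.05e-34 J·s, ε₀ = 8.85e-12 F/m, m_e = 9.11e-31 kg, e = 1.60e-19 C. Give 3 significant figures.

atomic unit of electric field: E_au = E_h/(e a₀) = m_e²e⁵/((4πε₀)³ℏ⁴) = 5.20e11 V/m.
1.32e18 / 5.20e11 = 2.54e6

2.54e6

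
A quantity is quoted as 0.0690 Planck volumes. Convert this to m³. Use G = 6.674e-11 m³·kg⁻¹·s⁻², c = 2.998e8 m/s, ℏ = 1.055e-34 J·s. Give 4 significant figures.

2.915e-106 m³

One Planck volume: V_P = (ℏG/c³)^(3/2) = 4.224e-105 m³.
0.0690 × 4.224e-105 m³ = 2.915e-106 m³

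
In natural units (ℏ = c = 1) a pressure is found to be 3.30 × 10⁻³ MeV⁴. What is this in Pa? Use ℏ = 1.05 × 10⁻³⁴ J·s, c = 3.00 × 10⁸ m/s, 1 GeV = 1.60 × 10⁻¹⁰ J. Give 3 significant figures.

Pressure is [E]/[L]³ = [E]⁴/(ℏc)³.
1 GeV⁴ → 1/(ℏc)³ × (1 GeV in J)⁴ = 2.10 × 10³⁷ Pa.
Convert the energy scale: 3.30 × 10⁻³ MeV⁴ = 3.30 × 10⁻¹⁵ GeV⁴.
Result: 3.30 × 10⁻¹⁵ × 2.10 × 10³⁷ = 6.92 × 10²² Pa.

6.92 × 10²² Pa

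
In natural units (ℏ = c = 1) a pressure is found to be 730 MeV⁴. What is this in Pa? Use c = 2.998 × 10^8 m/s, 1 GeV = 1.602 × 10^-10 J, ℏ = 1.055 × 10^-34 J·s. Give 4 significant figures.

Pressure is [E]/[L]³ = [E]⁴/(ℏc)³.
1 GeV⁴ → 1/(ℏc)³ × (1 GeV in J)⁴ = 2.082 × 10^37 Pa.
Convert the energy scale: 730 MeV⁴ = 7.30 × 10^-10 GeV⁴.
Result: 7.30 × 10^-10 × 2.082 × 10^37 = 1.520 × 10^28 Pa.

1.520 × 10^28 Pa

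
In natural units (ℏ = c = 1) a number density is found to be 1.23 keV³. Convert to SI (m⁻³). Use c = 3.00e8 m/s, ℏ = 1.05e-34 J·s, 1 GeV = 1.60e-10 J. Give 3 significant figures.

Number density is [L]⁻³ = [E]³/(ℏc)³.
1 GeV³ → 1/(ℏc)³ × (1 GeV in J)³ = 1.31e47 m⁻³.
Convert the energy scale: 1.23 keV³ = 1.23e-18 GeV³.
Result: 1.23e-18 × 1.31e47 = 1.61e29 m⁻³.

1.61e29 m⁻³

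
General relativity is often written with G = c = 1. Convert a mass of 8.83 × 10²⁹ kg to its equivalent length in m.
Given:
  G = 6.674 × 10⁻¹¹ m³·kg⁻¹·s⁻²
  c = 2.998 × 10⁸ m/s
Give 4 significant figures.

655.7 m

In G = c = 1 units mass has dimensions of length; the conversion factor is G/c².
8.83 × 10²⁹ kg × (G/c²) = 655.7 m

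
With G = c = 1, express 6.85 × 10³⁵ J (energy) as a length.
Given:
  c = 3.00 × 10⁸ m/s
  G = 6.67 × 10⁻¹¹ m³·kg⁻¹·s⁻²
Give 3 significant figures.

Energy → length via G/c⁴.
6.85 × 10³⁵ J × (G/c⁴) = 5.64 × 10⁻⁹ m

5.64 × 10⁻⁹ m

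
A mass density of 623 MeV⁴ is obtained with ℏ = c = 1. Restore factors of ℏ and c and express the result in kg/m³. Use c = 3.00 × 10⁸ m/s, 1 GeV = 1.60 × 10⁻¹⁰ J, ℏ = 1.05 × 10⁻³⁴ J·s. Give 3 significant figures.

1.45 × 10¹¹ kg/m³

Mass density is [E]/(c²[L]³) = [E]⁴/(ℏ³c⁵).
1 GeV⁴ → 1/(ℏ³c⁵) × (1 GeV in J)⁴ = 2.33 × 10²⁰ kg/m³.
Convert the energy scale: 623 MeV⁴ = 6.23 × 10⁻¹⁰ GeV⁴.
Result: 6.23 × 10⁻¹⁰ × 2.33 × 10²⁰ = 1.45 × 10¹¹ kg/m³.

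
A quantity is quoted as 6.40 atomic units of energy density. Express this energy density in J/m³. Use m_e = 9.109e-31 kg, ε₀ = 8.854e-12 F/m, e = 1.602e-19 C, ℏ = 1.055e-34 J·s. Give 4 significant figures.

One atomic unit of energy density: u_au = E_h/a₀³ = m_e⁴e¹⁰/((4πε₀)⁵ℏ⁸) = 2.929e13 J/m³.
6.40 × 2.929e13 J/m³ = 1.875e14 J/m³

1.875e14 J/m³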